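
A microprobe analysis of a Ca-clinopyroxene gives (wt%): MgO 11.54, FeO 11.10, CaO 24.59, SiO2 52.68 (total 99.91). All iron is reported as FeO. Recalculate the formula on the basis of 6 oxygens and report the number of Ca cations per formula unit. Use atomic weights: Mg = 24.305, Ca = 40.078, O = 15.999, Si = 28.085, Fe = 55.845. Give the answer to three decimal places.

0.999 Ca apfu

MgO (M=40.304): mol = 0.28632; Mg = 0.28632, O = 0.28632.
FeO (M=71.844): mol = 0.15450; Fe = 0.15450, O = 0.15450.
CaO (M=56.077): mol = 0.43850; Ca = 0.43850, O = 0.43850.
SiO2 (M=60.083): mol = 0.87679; Si = 0.87679, O = 1.75358.
ΣO = 2.63290; factor = 6/ΣO = 2.27886.
Ca apfu = 0.43850 × 2.27886 = 0.999.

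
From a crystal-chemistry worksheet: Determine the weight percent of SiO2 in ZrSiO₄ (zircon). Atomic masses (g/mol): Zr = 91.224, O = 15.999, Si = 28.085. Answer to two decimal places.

32.78 wt%

M(ZrSiO₄) = 183.305 g/mol; M(SiO2) = 60.083 g/mol.
Moles SiO2 per formula unit = 1 Si ÷ 1 = 1.0000.
SiO2 fraction = (1.0000 × 60.083) / 183.305 = 60.083/183.305 = 0.3278.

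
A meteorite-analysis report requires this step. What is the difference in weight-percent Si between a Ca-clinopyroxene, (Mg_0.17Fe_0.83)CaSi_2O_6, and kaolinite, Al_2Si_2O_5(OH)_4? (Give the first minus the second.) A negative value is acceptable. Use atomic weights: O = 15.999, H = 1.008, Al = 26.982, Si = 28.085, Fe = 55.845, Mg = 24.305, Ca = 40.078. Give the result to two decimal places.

M((Mg_0.17Fe_0.83)CaSi_2O_6) = 242.725 g/mol, so wt% Si = 56.170/242.725 × 100 = 23.14%.
M(Al_2Si_2O_5(OH)_4) = 258.157 g/mol, so wt% Si = 56.170/258.157 × 100 = 21.76%.
23.14 − 21.76 = 1.38 pp.

1.38 percentage points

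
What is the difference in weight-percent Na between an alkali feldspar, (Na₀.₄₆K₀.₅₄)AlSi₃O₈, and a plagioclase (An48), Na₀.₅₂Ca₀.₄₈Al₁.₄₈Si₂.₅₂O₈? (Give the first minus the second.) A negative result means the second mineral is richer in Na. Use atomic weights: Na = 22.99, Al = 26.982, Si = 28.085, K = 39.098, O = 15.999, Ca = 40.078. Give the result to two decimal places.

First mineral: 10.575 g Na in 270.917 g formula = 3.90 wt% Na.
Second mineral: 11.955 g Na in 269.892 g formula = 4.43 wt% Na.
3.90% − 4.43% gives a difference of -0.53 percentage points.

-0.53 percentage points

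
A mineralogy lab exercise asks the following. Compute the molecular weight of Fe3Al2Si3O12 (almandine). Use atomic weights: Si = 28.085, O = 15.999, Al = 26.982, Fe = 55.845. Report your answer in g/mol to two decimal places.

The formula mass is the sum 3×55.845 + 2×26.982 + 3×28.085 + 12×15.999.

497.74 g/mol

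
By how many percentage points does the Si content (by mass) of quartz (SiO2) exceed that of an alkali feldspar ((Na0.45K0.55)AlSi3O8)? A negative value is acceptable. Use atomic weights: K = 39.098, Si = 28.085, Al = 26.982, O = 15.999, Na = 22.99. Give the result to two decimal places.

15.66 percentage points

M(SiO2) = 60.083 g/mol, so wt% Si = 28.085/60.083 × 100 = 46.74%.
M((Na0.45K0.55)AlSi3O8) = 271.078 g/mol, so wt% Si = 84.255/271.078 × 100 = 31.08%.
46.74 − 31.08 = 15.66 pp.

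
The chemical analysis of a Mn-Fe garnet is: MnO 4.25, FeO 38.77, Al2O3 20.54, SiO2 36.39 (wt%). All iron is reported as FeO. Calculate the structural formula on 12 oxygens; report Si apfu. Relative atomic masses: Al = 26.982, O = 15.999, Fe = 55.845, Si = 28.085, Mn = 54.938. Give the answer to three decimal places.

MnO: 4.25/70.937 = 0.05991 mol → 0.05991 mol Mn, 0.05991 mol O.
FeO: 38.77/71.844 = 0.53964 mol → 0.53964 mol Fe, 0.53964 mol O.
Al2O3: 20.54/101.961 = 0.20145 mol → 0.40290 mol Al, 0.60435 mol O.
SiO2: 36.39/60.083 = 0.60566 mol → 0.60566 mol Si, 1.21132 mol O.
Total oxygen = 2.41522 mol. Normalization factor = 12/2.41522 = 4.96849.
Si per 12 O = 0.60566 × 4.96849 = 3.009.

3.009 Si apfu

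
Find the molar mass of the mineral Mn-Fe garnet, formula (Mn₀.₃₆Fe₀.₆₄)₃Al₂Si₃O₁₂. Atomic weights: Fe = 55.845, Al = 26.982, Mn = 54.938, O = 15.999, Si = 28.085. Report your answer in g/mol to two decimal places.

The formula mass is the sum 1.08·54.938 + 1.92·55.845 + 2·26.982 + 3·28.085 + 12·15.999.

496.76 g/mol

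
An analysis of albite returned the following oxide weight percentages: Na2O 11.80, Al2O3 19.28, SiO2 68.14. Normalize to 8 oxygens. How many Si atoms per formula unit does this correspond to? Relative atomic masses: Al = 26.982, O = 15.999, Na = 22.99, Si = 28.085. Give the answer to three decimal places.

2.998 Si apfu

Na2O: 11.80/61.979 = 0.19039 mol → 0.38078 mol Na, 0.19039 mol O.
Al2O3: 19.28/101.961 = 0.18909 mol → 0.37818 mol Al, 0.56727 mol O.
SiO2: 68.14/60.083 = 1.13410 mol → 1.13410 mol Si, 2.26820 mol O.
Total oxygen = 3.02586 mol. Normalization factor = 8/3.02586 = 2.64388.
Si per 8 O = 1.13410 × 2.64388 = 2.998.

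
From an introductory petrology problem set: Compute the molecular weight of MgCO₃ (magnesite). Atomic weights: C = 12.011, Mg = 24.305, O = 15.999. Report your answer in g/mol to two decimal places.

84.31 g/mol

M = 1×24.305 + 1×12.011 + 3×15.999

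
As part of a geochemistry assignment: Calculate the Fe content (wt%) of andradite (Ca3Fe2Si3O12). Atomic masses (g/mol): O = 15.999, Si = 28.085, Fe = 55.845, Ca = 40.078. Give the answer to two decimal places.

21.98 wt%

Formula mass = 3*40.078 + 2*55.845 + 3*28.085 + 12*15.999 = 508.167 g/mol, of which 111.690 g is Fe.
So Fe makes up 111.690/508.167 = 0.2198 of the mass, i.e. 21.98%.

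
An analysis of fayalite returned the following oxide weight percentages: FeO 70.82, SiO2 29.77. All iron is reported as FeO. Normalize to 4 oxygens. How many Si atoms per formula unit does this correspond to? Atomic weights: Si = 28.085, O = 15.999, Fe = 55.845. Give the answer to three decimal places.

FeO (M=71.844): mol = 0.98575; Fe = 0.98575, O = 0.98575.
SiO2 (M=60.083): mol = 0.49548; Si = 0.49548, O = 0.99096.
ΣO = 1.97671; factor = 4/ΣO = 2.02356.
Si apfu = 0.49548 × 2.02356 = 1.003.

1.003 Si apfu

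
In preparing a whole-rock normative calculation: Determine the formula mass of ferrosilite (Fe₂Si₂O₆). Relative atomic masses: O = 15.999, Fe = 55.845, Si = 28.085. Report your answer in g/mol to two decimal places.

The formula mass is the sum 2*55.845 + 2*28.085 + 6*15.999.

263.85 g/mol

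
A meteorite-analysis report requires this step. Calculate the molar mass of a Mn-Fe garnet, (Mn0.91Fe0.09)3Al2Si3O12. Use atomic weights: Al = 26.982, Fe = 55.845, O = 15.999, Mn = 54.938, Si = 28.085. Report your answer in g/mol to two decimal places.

M = 2.73*54.938 + 0.27*55.845 + 2*26.982 + 3*28.085 + 12*15.999

495.27 g/mol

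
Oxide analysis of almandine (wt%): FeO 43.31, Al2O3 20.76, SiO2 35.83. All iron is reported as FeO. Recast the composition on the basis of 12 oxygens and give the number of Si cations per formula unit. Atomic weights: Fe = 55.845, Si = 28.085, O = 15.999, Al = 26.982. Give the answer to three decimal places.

43.31 wt% FeO ÷ 71.844 g/mol = 0.60283 mol, giving 0.60283 Fe and 0.60283 O.
20.76 wt% Al2O3 ÷ 101.961 g/mol = 0.20361 mol, giving 0.40722 Al and 0.61083 O.
35.83 wt% SiO2 ÷ 60.083 g/mol = 0.59634 mol, giving 0.59634 Si and 1.19268 O.
Oxygen sums to 2.40634; scaling by 12/2.40634 = 4.98683 puts the formula on 12 O.
Si: 0.59634 × 4.98683 = 2.974 atoms per formula unit.

2.974 Si apfu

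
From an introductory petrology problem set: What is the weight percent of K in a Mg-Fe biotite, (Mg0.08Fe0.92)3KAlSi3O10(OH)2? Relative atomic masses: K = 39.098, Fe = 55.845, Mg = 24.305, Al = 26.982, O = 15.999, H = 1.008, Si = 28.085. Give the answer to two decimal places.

Formula mass = 0.24×24.305 + 2.76×55.845 + 1×39.098 + 1×26.982 + 3×28.085 + 12×15.999 + 2×1.008 = 504.304 g/mol, of which 39.098 g is K.
So K makes up 39.098/504.304 = 0.0775 of the mass, i.e. 7.75%.

7.75 mass %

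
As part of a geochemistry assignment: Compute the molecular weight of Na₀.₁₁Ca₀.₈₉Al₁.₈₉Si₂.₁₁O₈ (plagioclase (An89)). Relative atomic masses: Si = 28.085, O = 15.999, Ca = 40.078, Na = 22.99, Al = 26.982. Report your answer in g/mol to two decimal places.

The formula mass is the sum 0.11(22.99) + 0.89(40.078) + 1.89(26.982) + 2.11(28.085) + 8(15.999).

276.45 g/mol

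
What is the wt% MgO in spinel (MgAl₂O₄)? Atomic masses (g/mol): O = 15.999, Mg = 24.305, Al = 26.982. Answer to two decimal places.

28.33 wt%

M(MgAl₂O₄) = 142.265 g/mol; M(MgO) = 40.304 g/mol.
Moles MgO per formula unit = 1 Mg ÷ 1 = 1.0000.
MgO fraction = (1.0000 × 40.304) / 142.265 = 40.304/142.265 = 0.2833.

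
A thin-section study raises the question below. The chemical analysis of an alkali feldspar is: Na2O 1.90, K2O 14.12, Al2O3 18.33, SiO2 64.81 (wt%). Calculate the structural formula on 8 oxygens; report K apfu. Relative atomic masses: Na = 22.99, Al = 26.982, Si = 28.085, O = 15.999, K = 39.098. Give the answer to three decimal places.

0.834 K apfu

1.90 wt% Na2O ÷ 61.979 g/mol = 0.03066 mol, giving 0.06132 Na and 0.03066 O.
14.12 wt% K2O ÷ 94.195 g/mol = 0.14990 mol, giving 0.29980 K and 0.14990 O.
18.33 wt% Al2O3 ÷ 101.961 g/mol = 0.17977 mol, giving 0.35954 Al and 0.53931 O.
64.81 wt% SiO2 ÷ 60.083 g/mol = 1.07867 mol, giving 1.07867 Si and 2.15734 O.
Oxygen sums to 2.87721; scaling by 8/2.87721 = 2.78047 puts the formula on 8 O.
K: 0.29980 × 2.78047 = 0.834 atoms per formula unit.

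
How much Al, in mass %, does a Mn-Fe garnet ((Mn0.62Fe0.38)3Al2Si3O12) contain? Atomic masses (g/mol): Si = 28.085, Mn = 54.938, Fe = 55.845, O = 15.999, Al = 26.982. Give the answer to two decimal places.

Formula mass = 1.86×54.938 + 1.14×55.845 + 2×26.982 + 3×28.085 + 12×15.999 = 496.055 g/mol, of which 53.964 g is Al.
So Al makes up 53.964/496.055 = 0.1088 of the mass, i.e. 10.88%.

10.88 mass %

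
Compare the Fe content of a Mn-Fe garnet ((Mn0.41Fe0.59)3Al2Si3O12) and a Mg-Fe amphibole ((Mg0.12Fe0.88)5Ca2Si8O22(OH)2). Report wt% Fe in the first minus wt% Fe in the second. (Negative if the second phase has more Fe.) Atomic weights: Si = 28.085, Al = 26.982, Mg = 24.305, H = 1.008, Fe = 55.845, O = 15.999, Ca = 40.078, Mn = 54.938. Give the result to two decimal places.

-5.93 percentage points

First mineral: 98.846 g Fe in 496.626 g formula = 19.90 wt% Fe.
Second mineral: 245.718 g Fe in 951.129 g formula = 25.83 wt% Fe.
19.90% − 25.83% gives a difference of -5.93 percentage points.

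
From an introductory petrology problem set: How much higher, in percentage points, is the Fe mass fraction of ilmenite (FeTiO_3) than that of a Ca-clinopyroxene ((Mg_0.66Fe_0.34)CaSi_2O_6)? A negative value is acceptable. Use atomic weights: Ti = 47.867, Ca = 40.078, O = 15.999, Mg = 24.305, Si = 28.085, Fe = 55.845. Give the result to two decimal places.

M(FeTiO_3) = 151.709 g/mol, so wt% Fe = 55.845/151.709 × 100 = 36.81%.
M((Mg_0.66Fe_0.34)CaSi_2O_6) = 227.271 g/mol, so wt% Fe = 18.987/227.271 × 100 = 8.35%.
36.81 − 8.35 = 28.46 pp.

28.46 percentage points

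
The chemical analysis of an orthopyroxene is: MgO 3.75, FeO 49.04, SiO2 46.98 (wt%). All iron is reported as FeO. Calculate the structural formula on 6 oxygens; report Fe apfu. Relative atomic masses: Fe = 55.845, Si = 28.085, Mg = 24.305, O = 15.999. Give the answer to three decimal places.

1.751 Fe apfu

3.75 wt% MgO ÷ 40.304 g/mol = 0.09304 mol, giving 0.09304 Mg and 0.09304 O.
49.04 wt% FeO ÷ 71.844 g/mol = 0.68259 mol, giving 0.68259 Fe and 0.68259 O.
46.98 wt% SiO2 ÷ 60.083 g/mol = 0.78192 mol, giving 0.78192 Si and 1.56384 O.
Oxygen sums to 2.33947; scaling by 6/2.33947 = 2.56468 puts the formula on 6 O.
Fe: 0.68259 × 2.56468 = 1.751 atoms per formula unit.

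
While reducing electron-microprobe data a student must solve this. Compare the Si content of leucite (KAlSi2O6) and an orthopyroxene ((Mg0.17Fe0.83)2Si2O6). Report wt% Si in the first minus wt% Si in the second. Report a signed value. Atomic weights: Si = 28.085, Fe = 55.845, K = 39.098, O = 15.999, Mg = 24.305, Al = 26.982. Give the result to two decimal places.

Si in KAlSi2O6: molar mass 218.244 g/mol; 2×28.085 = 56.170 g → 25.74 wt%.
Si in (Mg0.17Fe0.83)2Si2O6: molar mass 253.130 g/mol; 2×28.085 = 56.170 g → 22.19 wt%.
Difference = 25.74 − 22.19 = 3.55 percentage points.

3.55 percentage points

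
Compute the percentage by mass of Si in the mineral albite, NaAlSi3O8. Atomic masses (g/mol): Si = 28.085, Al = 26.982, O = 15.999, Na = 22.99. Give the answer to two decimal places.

32.13 wt%

Molar mass of NaAlSi3O8: 1·22.99 + 1·26.982 + 3·28.085 + 8·15.999 = 262.219 g/mol.
Mass of Si per formula unit: 3 × 28.085 = 84.255 g.
Weight fraction Si = 84.255 / 262.219 = 0.3213.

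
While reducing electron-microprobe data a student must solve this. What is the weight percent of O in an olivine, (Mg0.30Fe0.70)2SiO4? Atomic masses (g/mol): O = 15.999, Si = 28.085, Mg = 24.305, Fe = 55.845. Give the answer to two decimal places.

Formula mass = 0.60·24.305 + 1.40·55.845 + 1·28.085 + 4·15.999 = 184.847 g/mol, of which 63.996 g is O.
So O makes up 63.996/184.847 = 0.3462 of the mass, i.e. 34.62%.

34.62 weight percent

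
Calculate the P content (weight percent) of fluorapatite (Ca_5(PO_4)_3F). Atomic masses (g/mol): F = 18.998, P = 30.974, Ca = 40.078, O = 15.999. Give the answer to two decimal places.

Formula mass = 5*40.078 + 3*30.974 + 12*15.999 + 1*18.998 = 504.298 g/mol, of which 92.922 g is P.
So P makes up 92.922/504.298 = 0.1843 of the mass, i.e. 18.43%.

18.43 weight percent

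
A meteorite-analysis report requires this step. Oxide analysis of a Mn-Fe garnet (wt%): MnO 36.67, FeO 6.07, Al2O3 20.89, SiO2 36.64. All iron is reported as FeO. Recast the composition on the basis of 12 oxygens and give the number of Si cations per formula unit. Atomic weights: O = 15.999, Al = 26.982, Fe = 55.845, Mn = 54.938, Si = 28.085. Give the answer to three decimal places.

3.004 Si apfu

MnO (M=70.937): mol = 0.51694; Mn = 0.51694, O = 0.51694.
FeO (M=71.844): mol = 0.08449; Fe = 0.08449, O = 0.08449.
Al2O3 (M=101.961): mol = 0.20488; Al = 0.40976, O = 0.61464.
SiO2 (M=60.083): mol = 0.60982; Si = 0.60982, O = 1.21964.
ΣO = 2.43571; factor = 12/ΣO = 4.92669.
Si apfu = 0.60982 × 4.92669 = 3.004.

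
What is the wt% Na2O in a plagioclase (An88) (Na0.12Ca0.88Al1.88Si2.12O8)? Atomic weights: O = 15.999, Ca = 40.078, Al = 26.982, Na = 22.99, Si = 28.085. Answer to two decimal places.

1.35 wt%

M(Na0.12Ca0.88Al1.88Si2.12O8) = 276.286 g/mol; M(Na2O) = 61.979 g/mol.
Moles Na2O per formula unit = 0.12 Na ÷ 2 = 0.0600.
Na2O fraction = (0.0600 × 61.979) / 276.286 = 3.719/276.286 = 0.0135.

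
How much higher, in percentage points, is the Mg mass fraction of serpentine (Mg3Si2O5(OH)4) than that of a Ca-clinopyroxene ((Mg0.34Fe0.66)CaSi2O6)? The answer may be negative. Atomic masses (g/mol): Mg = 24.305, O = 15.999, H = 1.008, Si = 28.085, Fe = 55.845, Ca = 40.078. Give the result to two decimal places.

First mineral: 72.915 g Mg in 277.108 g formula = 26.31 wt% Mg.
Second mineral: 8.264 g Mg in 237.363 g formula = 3.48 wt% Mg.
26.31% − 3.48% gives a difference of 22.83 percentage points.

22.83 percentage points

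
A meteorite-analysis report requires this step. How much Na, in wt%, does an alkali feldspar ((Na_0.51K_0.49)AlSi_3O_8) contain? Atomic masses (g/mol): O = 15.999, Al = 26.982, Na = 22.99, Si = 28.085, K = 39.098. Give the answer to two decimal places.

4.34 wt%

M((Na_0.51K_0.49)AlSi_3O_8) = 270.112 g/mol.
Na contributes 0.51 × 22.99 = 11.725 g per mole.
11.725/270.112 = 0.0434 → 4.34%.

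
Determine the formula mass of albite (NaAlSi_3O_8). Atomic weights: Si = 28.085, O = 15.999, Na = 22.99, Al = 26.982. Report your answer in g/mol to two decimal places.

262.22 g/mol

Na: 1 × 22.99 = 22.9900
Al: 1 × 26.982 = 26.9820
Si: 3 × 28.085 = 84.2550
O: 8 × 15.999 = 127.9920
Summing the contributions gives the formula mass.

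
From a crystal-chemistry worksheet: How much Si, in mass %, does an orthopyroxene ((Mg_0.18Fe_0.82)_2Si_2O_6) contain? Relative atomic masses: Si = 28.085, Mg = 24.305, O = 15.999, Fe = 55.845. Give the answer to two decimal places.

M((Mg_0.18Fe_0.82)_2Si_2O_6) = 252.500 g/mol.
Si contributes 2 × 28.085 = 56.170 g per mole.
56.170/252.500 = 0.2225 → 22.25%.

22.25 mass %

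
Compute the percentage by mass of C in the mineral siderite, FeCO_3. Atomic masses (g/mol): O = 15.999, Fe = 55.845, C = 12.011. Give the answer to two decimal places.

10.37 mass %

Formula mass = 1·55.845 + 1·12.011 + 3·15.999 = 115.853 g/mol, of which 12.011 g is C.
So C makes up 12.011/115.853 = 0.1037 of the mass, i.e. 10.37%.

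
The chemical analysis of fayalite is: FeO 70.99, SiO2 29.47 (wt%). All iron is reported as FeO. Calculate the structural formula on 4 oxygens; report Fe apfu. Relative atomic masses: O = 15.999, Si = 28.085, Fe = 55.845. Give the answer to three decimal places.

2.007 Fe apfu

FeO: 70.99/71.844 = 0.98811 mol → 0.98811 mol Fe, 0.98811 mol O.
SiO2: 29.47/60.083 = 0.49049 mol → 0.49049 mol Si, 0.98098 mol O.
Total oxygen = 1.96909 mol. Normalization factor = 4/1.96909 = 2.03140.
Fe per 4 O = 0.98811 × 2.03140 = 2.007.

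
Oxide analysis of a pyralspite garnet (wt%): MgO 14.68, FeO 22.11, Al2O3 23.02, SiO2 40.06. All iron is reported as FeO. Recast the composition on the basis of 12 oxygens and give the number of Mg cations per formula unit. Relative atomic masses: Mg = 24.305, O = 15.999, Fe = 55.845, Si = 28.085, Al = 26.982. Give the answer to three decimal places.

MgO: 14.68/40.304 = 0.36423 mol → 0.36423 mol Mg, 0.36423 mol O.
FeO: 22.11/71.844 = 0.30775 mol → 0.30775 mol Fe, 0.30775 mol O.
Al2O3: 23.02/101.961 = 0.22577 mol → 0.45154 mol Al, 0.67731 mol O.
SiO2: 40.06/60.083 = 0.66674 mol → 0.66674 mol Si, 1.33348 mol O.
Total oxygen = 2.68277 mol. Normalization factor = 12/2.68277 = 4.47299.
Mg per 12 O = 0.36423 × 4.47299 = 1.629.

1.629 Mg apfu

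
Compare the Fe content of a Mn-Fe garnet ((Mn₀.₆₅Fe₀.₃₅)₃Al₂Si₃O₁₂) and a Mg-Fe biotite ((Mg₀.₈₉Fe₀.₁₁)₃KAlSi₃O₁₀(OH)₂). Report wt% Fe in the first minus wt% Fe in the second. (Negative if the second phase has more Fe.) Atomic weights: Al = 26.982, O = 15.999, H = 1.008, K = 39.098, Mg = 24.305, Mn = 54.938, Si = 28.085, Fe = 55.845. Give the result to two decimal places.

M((Mn₀.₆₅Fe₀.₃₅)₃Al₂Si₃O₁₂) = 495.973 g/mol, so wt% Fe = 58.637/495.973 × 100 = 11.82%.
M((Mg₀.₈₉Fe₀.₁₁)₃KAlSi₃O₁₀(OH)₂) = 427.662 g/mol, so wt% Fe = 18.429/427.662 × 100 = 4.31%.
11.82 − 4.31 = 7.51 pp.

7.51 percentage points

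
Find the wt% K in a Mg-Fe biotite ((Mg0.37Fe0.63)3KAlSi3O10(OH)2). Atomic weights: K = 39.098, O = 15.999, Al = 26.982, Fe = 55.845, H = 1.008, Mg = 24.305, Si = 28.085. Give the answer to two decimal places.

8.20 wt%

Formula mass = 1.11*24.305 + 1.89*55.845 + 1*39.098 + 1*26.982 + 3*28.085 + 12*15.999 + 2*1.008 = 476.865 g/mol, of which 39.098 g is K.
So K makes up 39.098/476.865 = 0.0820 of the mass, i.e. 8.20%.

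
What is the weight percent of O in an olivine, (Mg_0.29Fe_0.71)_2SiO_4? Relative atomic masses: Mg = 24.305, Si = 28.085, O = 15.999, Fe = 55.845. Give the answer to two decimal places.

M((Mg_0.29Fe_0.71)_2SiO_4) = 185.478 g/mol.
O contributes 4 × 15.999 = 63.996 g per mole.
63.996/185.478 = 0.3450 → 34.50%.

34.50 mass %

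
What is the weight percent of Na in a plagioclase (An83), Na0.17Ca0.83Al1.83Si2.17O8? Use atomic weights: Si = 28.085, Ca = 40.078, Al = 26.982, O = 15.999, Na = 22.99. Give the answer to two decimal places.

1.42 wt%

M(Na0.17Ca0.83Al1.83Si2.17O8) = 275.487 g/mol.
Na contributes 0.17 × 22.99 = 3.908 g per mole.
3.908/275.487 = 0.0142 → 1.42%.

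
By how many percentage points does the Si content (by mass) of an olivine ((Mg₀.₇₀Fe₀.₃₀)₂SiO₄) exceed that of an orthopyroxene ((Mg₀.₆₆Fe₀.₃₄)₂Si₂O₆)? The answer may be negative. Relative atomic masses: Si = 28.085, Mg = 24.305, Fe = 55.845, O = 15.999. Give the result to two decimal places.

Si in (Mg₀.₇₀Fe₀.₃₀)₂SiO₄: molar mass 159.615 g/mol; 1×28.085 = 28.085 g → 17.60 wt%.
Si in (Mg₀.₆₆Fe₀.₃₄)₂Si₂O₆: molar mass 222.221 g/mol; 2×28.085 = 56.170 g → 25.28 wt%.
Difference = 17.60 − 25.28 = -7.68 percentage points.

-7.68 percentage points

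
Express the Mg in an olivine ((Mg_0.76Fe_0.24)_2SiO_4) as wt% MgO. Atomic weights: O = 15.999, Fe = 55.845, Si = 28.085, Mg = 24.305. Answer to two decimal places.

M((Mg_0.76Fe_0.24)_2SiO_4) = 155.830 g/mol; M(MgO) = 40.304 g/mol.
Moles MgO per formula unit = 1.52 Mg ÷ 1 = 1.5200.
MgO fraction = (1.5200 × 40.304) / 155.830 = 61.262/155.830 = 0.3931.

39.31 wt%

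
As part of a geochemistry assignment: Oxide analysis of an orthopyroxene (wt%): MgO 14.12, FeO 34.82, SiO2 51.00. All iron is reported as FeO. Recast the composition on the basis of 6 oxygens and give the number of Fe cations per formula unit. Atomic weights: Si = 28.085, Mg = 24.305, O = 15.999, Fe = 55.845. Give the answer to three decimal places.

MgO: 14.12/40.304 = 0.35034 mol → 0.35034 mol Mg, 0.35034 mol O.
FeO: 34.82/71.844 = 0.48466 mol → 0.48466 mol Fe, 0.48466 mol O.
SiO2: 51.00/60.083 = 0.84883 mol → 0.84883 mol Si, 1.69766 mol O.
Total oxygen = 2.53266 mol. Normalization factor = 6/2.53266 = 2.36905.
Fe per 6 O = 0.48466 × 2.36905 = 1.148.

1.148 Fe apfu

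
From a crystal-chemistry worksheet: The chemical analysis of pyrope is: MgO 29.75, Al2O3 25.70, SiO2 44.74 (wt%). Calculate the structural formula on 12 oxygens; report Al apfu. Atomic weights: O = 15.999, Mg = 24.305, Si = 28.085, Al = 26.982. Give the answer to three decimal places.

MgO (M=40.304): mol = 0.73814; Mg = 0.73814, O = 0.73814.
Al2O3 (M=101.961): mol = 0.25206; Al = 0.50412, O = 0.75618.
SiO2 (M=60.083): mol = 0.74464; Si = 0.74464, O = 1.48928.
ΣO = 2.98360; factor = 12/ΣO = 4.02199.
Al apfu = 0.50412 × 4.02199 = 2.028.

2.028 Al apfu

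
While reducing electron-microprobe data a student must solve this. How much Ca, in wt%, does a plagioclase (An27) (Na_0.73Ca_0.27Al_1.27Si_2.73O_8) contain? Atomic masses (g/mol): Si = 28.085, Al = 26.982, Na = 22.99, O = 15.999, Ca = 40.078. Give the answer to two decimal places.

4.06 wt%

Molar mass of Na_0.73Ca_0.27Al_1.27Si_2.73O_8: 0.73·22.99 + 0.27·40.078 + 1.27·26.982 + 2.73·28.085 + 8·15.999 = 266.535 g/mol.
Mass of Ca per formula unit: 0.27 × 40.078 = 10.821 g.
Weight fraction Ca = 10.821 / 266.535 = 0.0406.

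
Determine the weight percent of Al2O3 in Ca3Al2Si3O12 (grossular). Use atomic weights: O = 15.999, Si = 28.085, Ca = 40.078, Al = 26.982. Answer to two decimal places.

Formula mass = 450.441 g/mol.
2 Al → 1.0000 mol Al2O3 per formula unit; M(Al2O3) = 101.961, so Al2O3 mass = 101.961 g.
101.961/450.441 × 100 = 22.64 wt%.

22.64 wt%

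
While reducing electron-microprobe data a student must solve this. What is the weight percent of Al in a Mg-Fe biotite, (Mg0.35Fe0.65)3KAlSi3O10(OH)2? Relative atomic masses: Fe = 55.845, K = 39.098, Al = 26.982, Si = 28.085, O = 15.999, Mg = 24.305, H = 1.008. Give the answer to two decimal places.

Molar mass of (Mg0.35Fe0.65)3KAlSi3O10(OH)2: 1.05·24.305 + 1.95·55.845 + 1·39.098 + 1·26.982 + 3·28.085 + 12·15.999 + 2·1.008 = 478.757 g/mol.
Mass of Al per formula unit: 1 × 26.982 = 26.982 g.
Weight fraction Al = 26.982 / 478.757 = 0.0564.

5.64 weight percent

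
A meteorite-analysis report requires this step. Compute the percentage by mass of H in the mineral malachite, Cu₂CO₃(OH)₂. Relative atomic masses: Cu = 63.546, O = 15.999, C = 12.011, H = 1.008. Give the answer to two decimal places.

Molar mass of Cu₂CO₃(OH)₂: 2×63.546 + 1×12.011 + 5×15.999 + 2×1.008 = 221.114 g/mol.
Mass of H per formula unit: 2 × 1.008 = 2.016 g.
Weight fraction H = 2.016 / 221.114 = 0.0091.

0.91 weight percent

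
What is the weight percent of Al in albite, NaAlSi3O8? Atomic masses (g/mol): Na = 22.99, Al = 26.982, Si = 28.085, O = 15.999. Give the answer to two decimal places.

M(NaAlSi3O8) = 262.219 g/mol.
Al contributes 1 × 26.982 = 26.982 g per mole.
26.982/262.219 = 0.1029 → 10.29%.

10.29 weight percent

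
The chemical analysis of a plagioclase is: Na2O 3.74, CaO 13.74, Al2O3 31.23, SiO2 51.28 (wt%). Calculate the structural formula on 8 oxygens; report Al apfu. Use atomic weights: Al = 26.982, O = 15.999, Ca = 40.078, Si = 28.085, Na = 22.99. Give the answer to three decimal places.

1.672 Al apfu

Na2O (M=61.979): mol = 0.06034; Na = 0.12068, O = 0.06034.
CaO (M=56.077): mol = 0.24502; Ca = 0.24502, O = 0.24502.
Al2O3 (M=101.961): mol = 0.30629; Al = 0.61258, O = 0.91887.
SiO2 (M=60.083): mol = 0.85349; Si = 0.85349, O = 1.70698.
ΣO = 2.93121; factor = 8/ΣO = 2.72925.
Al apfu = 0.61258 × 2.72925 = 1.672.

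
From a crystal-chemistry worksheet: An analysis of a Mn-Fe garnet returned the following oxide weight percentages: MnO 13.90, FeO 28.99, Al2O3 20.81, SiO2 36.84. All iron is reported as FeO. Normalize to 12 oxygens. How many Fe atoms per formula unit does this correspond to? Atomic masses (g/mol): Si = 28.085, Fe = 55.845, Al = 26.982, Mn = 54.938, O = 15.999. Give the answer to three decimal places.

1.986 Fe apfu

13.90 wt% MnO ÷ 70.937 g/mol = 0.19595 mol, giving 0.19595 Mn and 0.19595 O.
28.99 wt% FeO ÷ 71.844 g/mol = 0.40351 mol, giving 0.40351 Fe and 0.40351 O.
20.81 wt% Al2O3 ÷ 101.961 g/mol = 0.20410 mol, giving 0.40820 Al and 0.61230 O.
36.84 wt% SiO2 ÷ 60.083 g/mol = 0.61315 mol, giving 0.61315 Si and 1.22630 O.
Oxygen sums to 2.43806; scaling by 12/2.43806 = 4.92195 puts the formula on 12 O.
Fe: 0.40351 × 4.92195 = 1.986 atoms per formula unit.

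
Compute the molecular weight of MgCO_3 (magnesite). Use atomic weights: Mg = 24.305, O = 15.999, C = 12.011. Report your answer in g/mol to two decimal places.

84.31 g/mol

Mg: 1 × 24.305 = 24.3050
C: 1 × 12.011 = 12.0110
O: 3 × 15.999 = 47.9970
Summing the contributions gives the formula mass.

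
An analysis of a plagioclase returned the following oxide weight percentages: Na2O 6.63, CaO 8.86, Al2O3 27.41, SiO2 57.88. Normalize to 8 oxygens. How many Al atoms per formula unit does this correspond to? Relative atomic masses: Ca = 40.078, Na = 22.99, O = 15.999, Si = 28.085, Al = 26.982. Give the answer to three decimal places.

1.435 Al apfu

Na2O: 6.63/61.979 = 0.10697 mol → 0.21394 mol Na, 0.10697 mol O.
CaO: 8.86/56.077 = 0.15800 mol → 0.15800 mol Ca, 0.15800 mol O.
Al2O3: 27.41/101.961 = 0.26883 mol → 0.53766 mol Al, 0.80649 mol O.
SiO2: 57.88/60.083 = 0.96333 mol → 0.96333 mol Si, 1.92666 mol O.
Total oxygen = 2.99812 mol. Normalization factor = 8/2.99812 = 2.66834.
Al per 8 O = 0.53766 × 2.66834 = 1.435.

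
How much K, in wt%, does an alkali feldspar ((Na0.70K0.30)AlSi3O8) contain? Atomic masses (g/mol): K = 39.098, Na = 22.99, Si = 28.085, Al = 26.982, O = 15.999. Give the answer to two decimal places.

M((Na0.70K0.30)AlSi3O8) = 267.051 g/mol.
K contributes 0.30 × 39.098 = 11.729 g per mole.
11.729/267.051 = 0.0439 → 4.39%.

4.39 wt%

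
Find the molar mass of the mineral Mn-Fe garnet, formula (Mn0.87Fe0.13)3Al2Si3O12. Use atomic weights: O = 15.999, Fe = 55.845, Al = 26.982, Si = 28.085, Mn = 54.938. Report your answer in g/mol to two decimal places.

M = 2.61×54.938 + 0.39×55.845 + 2×26.982 + 3×28.085 + 12×15.999

495.37 g/mol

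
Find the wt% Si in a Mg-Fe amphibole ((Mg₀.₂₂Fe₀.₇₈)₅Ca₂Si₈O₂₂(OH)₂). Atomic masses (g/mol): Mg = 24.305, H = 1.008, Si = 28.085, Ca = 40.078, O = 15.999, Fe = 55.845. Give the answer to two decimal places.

Molar mass of (Mg₀.₂₂Fe₀.₇₈)₅Ca₂Si₈O₂₂(OH)₂: 1.10·24.305 + 3.90·55.845 + 2·40.078 + 8·28.085 + 24·15.999 + 2·1.008 = 935.359 g/mol.
Mass of Si per formula unit: 8 × 28.085 = 224.680 g.
Weight fraction Si = 224.680 / 935.359 = 0.2402.

24.02 wt%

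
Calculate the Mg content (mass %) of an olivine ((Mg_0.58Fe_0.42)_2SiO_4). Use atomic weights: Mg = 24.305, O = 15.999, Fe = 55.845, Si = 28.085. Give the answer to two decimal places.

16.86 mass %

Formula mass = 1.16·24.305 + 0.84·55.845 + 1·28.085 + 4·15.999 = 167.185 g/mol, of which 28.194 g is Mg.
So Mg makes up 28.194/167.185 = 0.1686 of the mass, i.e. 16.86%.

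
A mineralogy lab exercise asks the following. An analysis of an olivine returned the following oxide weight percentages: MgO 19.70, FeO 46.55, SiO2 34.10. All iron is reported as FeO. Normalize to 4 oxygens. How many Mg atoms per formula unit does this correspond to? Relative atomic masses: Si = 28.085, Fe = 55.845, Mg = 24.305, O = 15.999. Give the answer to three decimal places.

MgO (M=40.304): mol = 0.48879; Mg = 0.48879, O = 0.48879.
FeO (M=71.844): mol = 0.64793; Fe = 0.64793, O = 0.64793.
SiO2 (M=60.083): mol = 0.56755; Si = 0.56755, O = 1.13510.
ΣO = 2.27182; factor = 4/ΣO = 1.76070.
Mg apfu = 0.48879 × 1.76070 = 0.861.

0.861 Mg apfu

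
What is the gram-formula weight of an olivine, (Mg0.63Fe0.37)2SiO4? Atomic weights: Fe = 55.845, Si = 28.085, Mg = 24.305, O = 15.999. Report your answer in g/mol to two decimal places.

164.03 g/mol

M = 1.26×24.305 + 0.74×55.845 + 1×28.085 + 4×15.999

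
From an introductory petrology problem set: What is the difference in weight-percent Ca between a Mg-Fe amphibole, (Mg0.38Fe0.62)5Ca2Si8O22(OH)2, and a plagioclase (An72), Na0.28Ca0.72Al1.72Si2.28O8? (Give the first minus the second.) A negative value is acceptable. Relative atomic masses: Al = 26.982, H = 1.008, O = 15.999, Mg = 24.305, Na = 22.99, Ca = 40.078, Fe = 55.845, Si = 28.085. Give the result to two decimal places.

-1.73 percentage points

Ca in (Mg0.38Fe0.62)5Ca2Si8O22(OH)2: molar mass 910.127 g/mol; 2×40.078 = 80.156 g → 8.81 wt%.
Ca in Na0.28Ca0.72Al1.72Si2.28O8: molar mass 273.728 g/mol; 0.72×40.078 = 28.856 g → 10.54 wt%.
Difference = 8.81 − 10.54 = -1.73 percentage points.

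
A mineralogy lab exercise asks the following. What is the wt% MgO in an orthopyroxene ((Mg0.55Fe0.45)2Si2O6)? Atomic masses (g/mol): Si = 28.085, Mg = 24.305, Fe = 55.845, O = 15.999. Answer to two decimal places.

M((Mg0.55Fe0.45)2Si2O6) = 229.160 g/mol; M(MgO) = 40.304 g/mol.
Moles MgO per formula unit = 1.10 Mg ÷ 1 = 1.1000.
MgO fraction = (1.1000 × 40.304) / 229.160 = 44.334/229.160 = 0.1935.

19.35 wt%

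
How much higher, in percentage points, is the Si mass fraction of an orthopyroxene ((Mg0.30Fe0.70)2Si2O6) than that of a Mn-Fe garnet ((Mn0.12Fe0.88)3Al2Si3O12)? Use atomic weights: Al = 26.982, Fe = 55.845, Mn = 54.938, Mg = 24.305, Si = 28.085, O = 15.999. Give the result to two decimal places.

First mineral: 56.170 g Si in 244.930 g formula = 22.93 wt% Si.
Second mineral: 84.255 g Si in 497.415 g formula = 16.94 wt% Si.
22.93% − 16.94% gives a difference of 5.99 percentage points.

5.99 percentage points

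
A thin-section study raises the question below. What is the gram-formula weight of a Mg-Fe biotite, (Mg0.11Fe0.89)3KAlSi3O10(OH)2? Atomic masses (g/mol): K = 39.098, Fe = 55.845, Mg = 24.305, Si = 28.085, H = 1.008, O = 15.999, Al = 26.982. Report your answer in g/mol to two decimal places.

501.47 g/mol

The formula mass is the sum 0.33×24.305 + 2.67×55.845 + 1×39.098 + 1×26.982 + 3×28.085 + 12×15.999 + 2×1.008.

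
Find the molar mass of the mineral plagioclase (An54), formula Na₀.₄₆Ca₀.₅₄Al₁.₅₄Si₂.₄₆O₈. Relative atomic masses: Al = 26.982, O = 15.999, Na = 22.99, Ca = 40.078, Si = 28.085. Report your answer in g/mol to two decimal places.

270.85 g/mol

Na: 0.46 × 22.99 = 10.5754
Ca: 0.54 × 40.078 = 21.6421
Al: 1.54 × 26.982 = 41.5523
Si: 2.46 × 28.085 = 69.0891
O: 8 × 15.999 = 127.9920
Summing the contributions gives the formula mass.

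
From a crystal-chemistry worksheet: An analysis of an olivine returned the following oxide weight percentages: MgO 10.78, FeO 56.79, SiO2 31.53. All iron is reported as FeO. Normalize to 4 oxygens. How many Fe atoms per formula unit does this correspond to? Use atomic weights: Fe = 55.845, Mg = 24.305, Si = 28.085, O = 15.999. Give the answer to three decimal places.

1.500 Fe apfu

10.78 wt% MgO ÷ 40.304 g/mol = 0.26747 mol, giving 0.26747 Mg and 0.26747 O.
56.79 wt% FeO ÷ 71.844 g/mol = 0.79046 mol, giving 0.79046 Fe and 0.79046 O.
31.53 wt% SiO2 ÷ 60.083 g/mol = 0.52477 mol, giving 0.52477 Si and 1.04954 O.
Oxygen sums to 2.10747; scaling by 4/2.10747 = 1.89801 puts the formula on 4 O.
Fe: 0.79046 × 1.89801 = 1.500 atoms per formula unit.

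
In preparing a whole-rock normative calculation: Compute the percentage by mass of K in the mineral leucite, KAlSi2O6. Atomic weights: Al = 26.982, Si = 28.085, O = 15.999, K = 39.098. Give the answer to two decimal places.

17.91 weight percent

M(KAlSi2O6) = 218.244 g/mol.
K contributes 1 × 39.098 = 39.098 g per mole.
39.098/218.244 = 0.1791 → 17.91%.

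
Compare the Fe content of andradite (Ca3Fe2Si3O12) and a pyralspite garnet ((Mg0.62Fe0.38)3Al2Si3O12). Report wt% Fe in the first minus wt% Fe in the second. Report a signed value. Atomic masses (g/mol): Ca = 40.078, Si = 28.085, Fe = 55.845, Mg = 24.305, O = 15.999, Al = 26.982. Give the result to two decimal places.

M(Ca3Fe2Si3O12) = 508.167 g/mol, so wt% Fe = 111.690/508.167 × 100 = 21.98%.
M((Mg0.62Fe0.38)3Al2Si3O12) = 439.078 g/mol, so wt% Fe = 63.663/439.078 × 100 = 14.50%.
21.98 − 14.50 = 7.48 pp.

7.48 percentage points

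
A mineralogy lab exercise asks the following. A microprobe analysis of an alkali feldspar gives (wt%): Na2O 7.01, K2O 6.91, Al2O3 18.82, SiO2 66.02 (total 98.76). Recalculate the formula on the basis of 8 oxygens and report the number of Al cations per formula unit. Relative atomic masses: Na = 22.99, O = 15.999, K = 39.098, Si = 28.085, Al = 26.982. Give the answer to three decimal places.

Na2O: 7.01/61.979 = 0.11310 mol → 0.22620 mol Na, 0.11310 mol O.
K2O: 6.91/94.195 = 0.07336 mol → 0.14672 mol K, 0.07336 mol O.
Al2O3: 18.82/101.961 = 0.18458 mol → 0.36916 mol Al, 0.55374 mol O.
SiO2: 66.02/60.083 = 1.09881 mol → 1.09881 mol Si, 2.19762 mol O.
Total oxygen = 2.93782 mol. Normalization factor = 8/2.93782 = 2.72311.
Al per 8 O = 0.36916 × 2.72311 = 1.005.

1.005 Al apfu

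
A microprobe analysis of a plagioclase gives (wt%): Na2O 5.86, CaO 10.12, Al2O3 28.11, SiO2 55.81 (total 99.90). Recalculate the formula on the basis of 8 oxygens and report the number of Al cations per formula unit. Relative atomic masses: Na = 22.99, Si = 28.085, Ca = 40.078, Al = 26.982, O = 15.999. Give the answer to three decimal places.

1.490 Al apfu

5.86 wt% Na2O ÷ 61.979 g/mol = 0.09455 mol, giving 0.18910 Na and 0.09455 O.
10.12 wt% CaO ÷ 56.077 g/mol = 0.18047 mol, giving 0.18047 Ca and 0.18047 O.
28.11 wt% Al2O3 ÷ 101.961 g/mol = 0.27569 mol, giving 0.55138 Al and 0.82707 O.
55.81 wt% SiO2 ÷ 60.083 g/mol = 0.92888 mol, giving 0.92888 Si and 1.85776 O.
Oxygen sums to 2.95985; scaling by 8/2.95985 = 2.70284 puts the formula on 8 O.
Al: 0.55138 × 2.70284 = 1.490 atoms per formula unit.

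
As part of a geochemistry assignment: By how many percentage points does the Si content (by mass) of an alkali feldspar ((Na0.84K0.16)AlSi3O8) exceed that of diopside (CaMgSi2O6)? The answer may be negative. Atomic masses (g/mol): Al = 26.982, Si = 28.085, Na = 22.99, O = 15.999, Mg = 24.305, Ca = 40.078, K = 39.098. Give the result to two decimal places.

Si in (Na0.84K0.16)AlSi3O8: molar mass 264.796 g/mol; 3×28.085 = 84.255 g → 31.82 wt%.
Si in CaMgSi2O6: molar mass 216.547 g/mol; 2×28.085 = 56.170 g → 25.94 wt%.
Difference = 31.82 − 25.94 = 5.88 percentage points.

5.88 percentage points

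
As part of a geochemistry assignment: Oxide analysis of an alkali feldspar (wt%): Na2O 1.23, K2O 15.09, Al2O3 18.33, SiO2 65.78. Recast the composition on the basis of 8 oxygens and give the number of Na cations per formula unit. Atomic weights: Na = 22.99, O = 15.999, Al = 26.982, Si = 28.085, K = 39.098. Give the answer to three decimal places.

0.109 Na apfu

Na2O: 1.23/61.979 = 0.01985 mol → 0.03970 mol Na, 0.01985 mol O.
K2O: 15.09/94.195 = 0.16020 mol → 0.32040 mol K, 0.16020 mol O.
Al2O3: 18.33/101.961 = 0.17977 mol → 0.35954 mol Al, 0.53931 mol O.
SiO2: 65.78/60.083 = 1.09482 mol → 1.09482 mol Si, 2.18964 mol O.
Total oxygen = 2.90900 mol. Normalization factor = 8/2.90900 = 2.75009.
Na per 8 O = 0.03970 × 2.75009 = 0.109.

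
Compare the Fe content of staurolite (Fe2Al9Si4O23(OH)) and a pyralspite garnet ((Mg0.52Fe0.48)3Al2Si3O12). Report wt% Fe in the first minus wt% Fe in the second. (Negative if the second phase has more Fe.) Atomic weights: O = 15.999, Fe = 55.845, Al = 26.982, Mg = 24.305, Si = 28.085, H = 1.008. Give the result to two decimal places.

Fe in Fe2Al9Si4O23(OH): molar mass 851.852 g/mol; 2×55.845 = 111.690 g → 13.11 wt%.
Fe in (Mg0.52Fe0.48)3Al2Si3O12: molar mass 448.540 g/mol; 1.44×55.845 = 80.417 g → 17.93 wt%.
Difference = 13.11 − 17.93 = -4.82 percentage points.

-4.82 percentage points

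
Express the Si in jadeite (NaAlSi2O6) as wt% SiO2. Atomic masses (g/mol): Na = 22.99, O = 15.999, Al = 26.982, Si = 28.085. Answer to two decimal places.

59.45 wt%

Molar mass of NaAlSi2O6 = 1·22.99 + 1·26.982 + 2·28.085 + 6·15.999 = 202.136 g/mol.
Each formula unit contains 2 Si, equivalent to 2/1 = 2.0000 mol SiO2.
M(SiO2) = 1×28.085 + 2×15.999 = 60.083 g/mol.
Mass of SiO2 per formula unit = 2.0000 × 60.083 = 120.166 g.
SiO2 wt% = 120.166 / 202.136 × 100 = 59.45%.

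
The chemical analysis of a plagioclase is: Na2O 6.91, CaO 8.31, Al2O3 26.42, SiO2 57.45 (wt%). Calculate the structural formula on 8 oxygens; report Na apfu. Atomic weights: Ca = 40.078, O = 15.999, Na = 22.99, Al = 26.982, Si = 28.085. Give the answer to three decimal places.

0.605 Na apfu

Na2O: 6.91/61.979 = 0.11149 mol → 0.22298 mol Na, 0.11149 mol O.
CaO: 8.31/56.077 = 0.14819 mol → 0.14819 mol Ca, 0.14819 mol O.
Al2O3: 26.42/101.961 = 0.25912 mol → 0.51824 mol Al, 0.77736 mol O.
SiO2: 57.45/60.083 = 0.95618 mol → 0.95618 mol Si, 1.91236 mol O.
Total oxygen = 2.94940 mol. Normalization factor = 8/2.94940 = 2.71242.
Na per 8 O = 0.22298 × 2.71242 = 0.605.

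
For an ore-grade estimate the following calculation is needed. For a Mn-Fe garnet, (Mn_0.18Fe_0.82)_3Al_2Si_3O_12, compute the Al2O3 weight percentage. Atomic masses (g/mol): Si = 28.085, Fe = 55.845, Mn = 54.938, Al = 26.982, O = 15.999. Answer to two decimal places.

Formula mass = 497.252 g/mol.
2 Al → 1.0000 mol Al2O3 per formula unit; M(Al2O3) = 101.961, so Al2O3 mass = 101.961 g.
101.961/497.252 × 100 = 20.50 wt%.

20.50 wt%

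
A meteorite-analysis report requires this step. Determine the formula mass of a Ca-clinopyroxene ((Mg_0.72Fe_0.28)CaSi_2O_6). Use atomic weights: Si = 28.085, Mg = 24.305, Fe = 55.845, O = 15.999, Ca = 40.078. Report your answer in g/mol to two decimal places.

225.38 g/mol

M = 0.72(24.305) + 0.28(55.845) + 1(40.078) + 2(28.085) + 6(15.999)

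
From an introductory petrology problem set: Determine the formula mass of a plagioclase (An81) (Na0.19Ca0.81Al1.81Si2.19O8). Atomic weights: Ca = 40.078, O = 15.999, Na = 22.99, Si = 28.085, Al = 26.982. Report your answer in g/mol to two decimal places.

275.17 g/mol

M = 0.19*22.99 + 0.81*40.078 + 1.81*26.982 + 2.19*28.085 + 8*15.999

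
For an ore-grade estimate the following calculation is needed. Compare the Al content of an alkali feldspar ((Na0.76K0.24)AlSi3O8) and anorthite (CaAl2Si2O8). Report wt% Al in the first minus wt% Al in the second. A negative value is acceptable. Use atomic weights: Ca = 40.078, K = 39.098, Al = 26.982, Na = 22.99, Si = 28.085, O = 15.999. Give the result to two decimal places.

M((Na0.76K0.24)AlSi3O8) = 266.085 g/mol, so wt% Al = 26.982/266.085 × 100 = 10.14%.
M(CaAl2Si2O8) = 278.204 g/mol, so wt% Al = 53.964/278.204 × 100 = 19.40%.
10.14 − 19.40 = -9.26 pp.

-9.26 percentage points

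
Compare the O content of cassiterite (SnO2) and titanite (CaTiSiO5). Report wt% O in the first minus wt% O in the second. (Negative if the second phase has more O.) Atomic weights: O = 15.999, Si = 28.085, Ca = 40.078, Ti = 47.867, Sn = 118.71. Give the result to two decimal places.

-19.58 percentage points

O in SnO2: molar mass 150.708 g/mol; 2×15.999 = 31.998 g → 21.23 wt%.
O in CaTiSiO5: molar mass 196.025 g/mol; 5×15.999 = 79.995 g → 40.81 wt%.
Difference = 21.23 − 40.81 = -19.58 percentage points.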